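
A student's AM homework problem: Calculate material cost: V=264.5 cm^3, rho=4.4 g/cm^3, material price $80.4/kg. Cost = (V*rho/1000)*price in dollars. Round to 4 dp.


Mass = 264.5*4.4/1000 = 1.1638 kg
Cost = 1.1638 * 80.4 = 93.5695 $


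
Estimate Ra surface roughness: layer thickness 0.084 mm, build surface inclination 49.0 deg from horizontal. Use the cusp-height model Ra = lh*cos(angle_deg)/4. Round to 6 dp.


Ra = 0.084 * cos(49.0) / 4 = 0.013777 mm


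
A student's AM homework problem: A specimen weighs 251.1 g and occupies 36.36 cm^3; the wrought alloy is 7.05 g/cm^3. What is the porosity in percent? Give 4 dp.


rho_part = 251.1 / 36.36 = 6.90594059 g/cm^3
Porosity = (1 - 6.90594059/7.05)*100 = 2.0434 %


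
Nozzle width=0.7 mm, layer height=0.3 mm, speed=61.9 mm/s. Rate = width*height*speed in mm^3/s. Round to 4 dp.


Rate = 0.7 * 0.3 * 61.9 = 12.999 mm^3/s


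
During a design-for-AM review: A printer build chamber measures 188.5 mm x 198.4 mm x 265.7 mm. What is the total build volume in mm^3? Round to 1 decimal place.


V = 188.5 * 198.4 * 265.7 = 9936754.9 mm^3


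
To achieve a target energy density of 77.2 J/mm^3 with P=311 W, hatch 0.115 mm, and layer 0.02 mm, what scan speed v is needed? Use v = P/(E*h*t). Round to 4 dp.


v = 311 / (77.2*0.115*0.02) = 1751.5206 mm/s


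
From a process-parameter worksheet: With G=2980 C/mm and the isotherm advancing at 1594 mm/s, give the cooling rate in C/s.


CR = 2980 * 1594 = 4750120 C/s


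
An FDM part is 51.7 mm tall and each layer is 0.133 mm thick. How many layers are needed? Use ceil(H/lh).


Layers = ceil(51.7/0.133) = 389


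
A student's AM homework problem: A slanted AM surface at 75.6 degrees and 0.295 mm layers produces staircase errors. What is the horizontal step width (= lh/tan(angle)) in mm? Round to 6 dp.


step = 0.295 / tan(75.6) = 0.075743 mm


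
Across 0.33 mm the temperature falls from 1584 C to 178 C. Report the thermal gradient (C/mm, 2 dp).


G = (1584-178)/0.33 = 4260.61 C/mm


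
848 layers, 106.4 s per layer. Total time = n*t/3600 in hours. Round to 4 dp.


t = 848 * 106.4 / 3600 = 25.0631 hrs


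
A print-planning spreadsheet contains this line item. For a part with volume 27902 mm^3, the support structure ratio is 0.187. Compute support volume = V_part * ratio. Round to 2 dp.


V_support = 27902 * 0.187 = 5217.67 mm^3


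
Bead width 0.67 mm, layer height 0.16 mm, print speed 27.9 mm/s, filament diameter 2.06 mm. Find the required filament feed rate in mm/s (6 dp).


Q = 0.67 * 0.16 * 27.9 = 2.99088 mm^3/s
A_fil = pi*(2.06/2)^2 = 3.33291565 mm^2
v_feed = 2.99088 / 3.33291565 = 0.897376 mm/s


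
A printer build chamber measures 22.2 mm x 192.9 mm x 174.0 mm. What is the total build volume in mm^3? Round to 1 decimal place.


V = 22.2 * 192.9 * 174.0 = 745134.1 mm^3


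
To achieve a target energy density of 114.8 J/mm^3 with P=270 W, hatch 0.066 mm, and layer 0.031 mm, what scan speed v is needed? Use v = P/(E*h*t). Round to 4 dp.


v = 270 / (114.8*0.066*0.031) = 1149.5192 mm/s


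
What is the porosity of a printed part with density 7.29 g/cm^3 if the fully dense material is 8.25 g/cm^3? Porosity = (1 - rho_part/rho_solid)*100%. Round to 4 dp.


Porosity = (1-7.29/8.25)*100 = 11.6364 %


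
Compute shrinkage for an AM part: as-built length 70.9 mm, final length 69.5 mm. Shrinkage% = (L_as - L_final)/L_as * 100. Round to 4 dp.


Shrinkage = ((70.9-69.5)/70.9)*100 = 1.9746 %


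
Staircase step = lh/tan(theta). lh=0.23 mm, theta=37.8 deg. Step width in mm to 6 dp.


step = 0.23 / tan(37.8) = 0.296514 mm


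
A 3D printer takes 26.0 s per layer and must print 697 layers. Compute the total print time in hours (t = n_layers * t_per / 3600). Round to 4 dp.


t = 697 * 26.0 / 3600 = 5.0339 hrs


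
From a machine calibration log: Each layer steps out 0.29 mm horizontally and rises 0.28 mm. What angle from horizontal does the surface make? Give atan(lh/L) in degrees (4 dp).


angle = atan(0.28/0.29) = 43.9949 degrees


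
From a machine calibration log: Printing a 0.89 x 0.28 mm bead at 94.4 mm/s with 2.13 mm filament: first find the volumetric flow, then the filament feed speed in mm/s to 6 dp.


Q = 0.89 * 0.28 * 94.4 = 23.52448 mm^3/s
A_fil = pi*(2.13/2)^2 = 3.56327293 mm^2
v_feed = 23.52448 / 3.56327293 = 6.60193 mm/s


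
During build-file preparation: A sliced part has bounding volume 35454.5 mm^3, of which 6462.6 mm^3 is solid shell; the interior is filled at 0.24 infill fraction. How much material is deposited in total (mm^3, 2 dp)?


V_infill = (35454.5 - 6462.6) * 0.24 = 6958.06
V_total = 6462.6 + 6958.06 = 13420.66 mm^3


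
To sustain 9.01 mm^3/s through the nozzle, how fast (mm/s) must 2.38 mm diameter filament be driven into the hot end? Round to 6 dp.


A = pi*(2.38/2)^2 = 4.448809
v = 9.01 / 4.448809 = 2.025261 mm/s


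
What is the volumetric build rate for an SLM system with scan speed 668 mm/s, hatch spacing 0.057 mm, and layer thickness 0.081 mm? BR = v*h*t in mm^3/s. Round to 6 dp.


Rate = 668 * 0.057 * 0.081 = 3.084156 mm^3/s


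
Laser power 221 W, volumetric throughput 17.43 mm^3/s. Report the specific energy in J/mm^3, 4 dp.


SE = 221 / 17.43 = 12.6793 J/mm^3


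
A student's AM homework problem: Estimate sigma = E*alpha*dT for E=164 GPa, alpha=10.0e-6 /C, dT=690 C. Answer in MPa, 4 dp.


sigma = 164*1000 * 10.0e-6 * 690 = 1131.6 MPa


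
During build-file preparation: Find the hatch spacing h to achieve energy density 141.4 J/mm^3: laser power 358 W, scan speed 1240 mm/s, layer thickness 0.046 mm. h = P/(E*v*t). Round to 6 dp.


h = 358 / (141.4*1240*0.046) = 0.044387 mm


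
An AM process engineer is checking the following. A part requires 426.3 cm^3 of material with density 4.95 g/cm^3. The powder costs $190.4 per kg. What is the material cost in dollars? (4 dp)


Mass = 426.3*4.95/1000 = 2.110185 kg
Cost = 2.110185 * 190.4 = 401.7792 $


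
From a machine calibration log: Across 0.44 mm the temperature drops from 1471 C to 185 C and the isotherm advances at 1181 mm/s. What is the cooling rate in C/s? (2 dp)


G = (1471-185)/0.44 = 2922.72727273 C/mm
CR = 2922.72727273 * 1181 = 3451740.91 C/s


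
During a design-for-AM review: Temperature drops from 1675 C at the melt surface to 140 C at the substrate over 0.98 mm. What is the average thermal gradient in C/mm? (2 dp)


G = (1675-140)/0.98 = 1566.33 C/mm


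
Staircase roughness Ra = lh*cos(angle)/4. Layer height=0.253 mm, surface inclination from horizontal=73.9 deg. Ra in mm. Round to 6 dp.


Ra = 0.253 * cos(73.9) / 4 = 0.01754 mm


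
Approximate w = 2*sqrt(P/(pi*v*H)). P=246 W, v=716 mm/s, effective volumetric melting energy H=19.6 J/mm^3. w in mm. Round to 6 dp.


w = 2*sqrt(246/(pi*716*19.6)) = 0.149396 mm


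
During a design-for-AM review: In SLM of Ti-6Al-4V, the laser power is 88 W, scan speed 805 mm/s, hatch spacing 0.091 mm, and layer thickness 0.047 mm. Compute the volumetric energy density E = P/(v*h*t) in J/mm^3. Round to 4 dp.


E = 88 / (805*0.091*0.047) = 25.5592 J/mm^3


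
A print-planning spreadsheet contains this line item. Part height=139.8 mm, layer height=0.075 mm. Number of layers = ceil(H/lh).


Layers = ceil(139.8/0.075) = 1864


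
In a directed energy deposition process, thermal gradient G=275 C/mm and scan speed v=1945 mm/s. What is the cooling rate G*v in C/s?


CR = 275 * 1945 = 534875 C/s


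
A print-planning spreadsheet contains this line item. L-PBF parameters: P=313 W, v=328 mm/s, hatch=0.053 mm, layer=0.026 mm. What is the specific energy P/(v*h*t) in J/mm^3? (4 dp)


Build rate = 328 * 0.053 * 0.026 = 0.451984 mm^3/s
SE = 313 / 0.451984 = 692.5024 J/mm^3


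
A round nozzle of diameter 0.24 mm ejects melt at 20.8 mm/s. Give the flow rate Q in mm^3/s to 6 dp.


A = pi*(0.24/2)^2 = 0.04523893 mm^2
Q = 0.04523893 * 20.8 = 0.94097 mm^3/s


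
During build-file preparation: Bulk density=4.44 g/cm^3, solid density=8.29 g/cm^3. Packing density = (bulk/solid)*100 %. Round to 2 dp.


Packing = (4.44/8.29)*100 = 53.56 %


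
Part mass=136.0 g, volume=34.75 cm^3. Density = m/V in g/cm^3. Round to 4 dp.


rho = 136.0 / 34.75 = 3.9137 g/cm^3


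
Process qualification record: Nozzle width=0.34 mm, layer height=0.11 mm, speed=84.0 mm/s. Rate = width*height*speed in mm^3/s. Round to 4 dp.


Rate = 0.34 * 0.11 * 84.0 = 3.1416 mm^3/s


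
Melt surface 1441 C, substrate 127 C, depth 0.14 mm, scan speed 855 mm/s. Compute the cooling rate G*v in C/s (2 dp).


G = (1441-127)/0.14 = 9385.71428571 C/mm
CR = 9385.71428571 * 855 = 8024785.71 C/s


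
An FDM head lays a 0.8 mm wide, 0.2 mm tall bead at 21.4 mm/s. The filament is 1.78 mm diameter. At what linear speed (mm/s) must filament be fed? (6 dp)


Q = 0.8 * 0.2 * 21.4 = 3.424 mm^3/s
A_fil = pi*(1.78/2)^2 = 2.48845554 mm^2
v_feed = 3.424 / 2.48845554 = 1.375954 mm/s


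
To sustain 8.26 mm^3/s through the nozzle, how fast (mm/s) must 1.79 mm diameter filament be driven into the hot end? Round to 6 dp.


A = pi*(1.79/2)^2 = 2.516494
v = 8.26 / 2.516494 = 3.282344 mm/s


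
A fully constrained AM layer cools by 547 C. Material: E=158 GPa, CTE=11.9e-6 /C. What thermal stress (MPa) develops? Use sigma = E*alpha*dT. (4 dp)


sigma = 158*1000 * 11.9e-6 * 547 = 1028.4694 MPa


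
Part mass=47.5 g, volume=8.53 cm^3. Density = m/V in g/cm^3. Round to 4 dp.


rho = 47.5 / 8.53 = 5.5686 g/cm^3


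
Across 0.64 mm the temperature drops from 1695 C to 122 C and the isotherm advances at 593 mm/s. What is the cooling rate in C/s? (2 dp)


G = (1695-122)/0.64 = 2457.8125 C/mm
CR = 2457.8125 * 593 = 1457482.81 C/s


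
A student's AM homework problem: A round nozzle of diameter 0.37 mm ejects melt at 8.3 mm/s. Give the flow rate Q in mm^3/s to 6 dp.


A = pi*(0.37/2)^2 = 0.10752101 mm^2
Q = 0.10752101 * 8.3 = 0.892424 mm^3/s


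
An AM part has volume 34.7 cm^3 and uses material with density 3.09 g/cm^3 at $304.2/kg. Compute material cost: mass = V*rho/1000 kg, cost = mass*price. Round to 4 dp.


Mass = 34.7*3.09/1000 = 0.107223 kg
Cost = 0.107223 * 304.2 = 32.6172 $


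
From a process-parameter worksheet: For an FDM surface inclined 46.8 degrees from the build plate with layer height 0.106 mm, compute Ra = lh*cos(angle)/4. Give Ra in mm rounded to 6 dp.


Ra = 0.106 * cos(46.8) / 4 = 0.01814 mm


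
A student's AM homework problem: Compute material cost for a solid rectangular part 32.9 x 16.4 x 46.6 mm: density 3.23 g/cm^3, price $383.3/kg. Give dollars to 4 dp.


V = 32.9 * 16.4 * 46.6 = 25143.496 mm^3 = 25.143496 cm^3
Mass = 25.143496 * 3.23 / 1000 = 0.08121349 kg
Cost = 0.08121349 * 383.3 = 31.1291 $


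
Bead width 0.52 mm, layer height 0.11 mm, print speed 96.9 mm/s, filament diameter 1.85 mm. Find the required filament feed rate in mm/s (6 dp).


Q = 0.52 * 0.11 * 96.9 = 5.54268 mm^3/s
A_fil = pi*(1.85/2)^2 = 2.68802521 mm^2
v_feed = 5.54268 / 2.68802521 = 2.06199 mm/s


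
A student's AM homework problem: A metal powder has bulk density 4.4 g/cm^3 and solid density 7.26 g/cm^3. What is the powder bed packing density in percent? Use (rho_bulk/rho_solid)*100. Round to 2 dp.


Packing = (4.4/7.26)*100 = 60.61 %


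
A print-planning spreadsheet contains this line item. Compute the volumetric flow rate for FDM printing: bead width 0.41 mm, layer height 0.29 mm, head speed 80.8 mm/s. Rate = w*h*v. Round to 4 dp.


Rate = 0.41 * 0.29 * 80.8 = 9.6071 mm^3/s


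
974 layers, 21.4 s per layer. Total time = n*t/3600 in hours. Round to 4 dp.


t = 974 * 21.4 / 3600 = 5.7899 hrs


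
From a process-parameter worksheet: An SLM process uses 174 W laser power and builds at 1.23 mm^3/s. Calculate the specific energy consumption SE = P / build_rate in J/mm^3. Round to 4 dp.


SE = 174 / 1.23 = 141.4634 J/mm^3


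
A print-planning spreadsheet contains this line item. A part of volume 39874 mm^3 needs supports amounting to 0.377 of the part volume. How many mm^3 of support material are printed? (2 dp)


V_support = 39874 * 0.377 = 15032.5 mm^3


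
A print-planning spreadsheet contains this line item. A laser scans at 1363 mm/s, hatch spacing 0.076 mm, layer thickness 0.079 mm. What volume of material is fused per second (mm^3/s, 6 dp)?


Rate = 1363 * 0.076 * 0.079 = 8.183452 mm^3/s


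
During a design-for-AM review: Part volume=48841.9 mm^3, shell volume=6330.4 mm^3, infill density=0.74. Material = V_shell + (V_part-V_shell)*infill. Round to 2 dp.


V_infill = (48841.9 - 6330.4) * 0.74 = 31458.51
V_total = 6330.4 + 31458.51 = 37788.91 mm^3


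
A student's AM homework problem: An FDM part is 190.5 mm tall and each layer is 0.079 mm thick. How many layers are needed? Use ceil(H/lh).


Layers = ceil(190.5/0.079) = 2412


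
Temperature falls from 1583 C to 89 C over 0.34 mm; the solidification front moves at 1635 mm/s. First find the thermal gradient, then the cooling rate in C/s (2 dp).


G = (1583-89)/0.34 = 4394.11764706 C/mm
CR = 4394.11764706 * 1635 = 7184382.35 C/s


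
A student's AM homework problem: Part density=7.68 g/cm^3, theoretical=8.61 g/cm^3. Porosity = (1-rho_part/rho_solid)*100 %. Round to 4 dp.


Porosity = (1-7.68/8.61)*100 = 10.8014 %


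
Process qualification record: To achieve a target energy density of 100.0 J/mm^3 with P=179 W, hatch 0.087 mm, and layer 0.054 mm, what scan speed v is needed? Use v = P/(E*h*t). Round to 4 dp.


v = 179 / (100.0*0.087*0.054) = 381.0132 mm/s


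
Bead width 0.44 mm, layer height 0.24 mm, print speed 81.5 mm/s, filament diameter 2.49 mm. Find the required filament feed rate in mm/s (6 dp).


Q = 0.44 * 0.24 * 81.5 = 8.6064 mm^3/s
A_fil = pi*(2.49/2)^2 = 4.86954715 mm^2
v_feed = 8.6064 / 4.86954715 = 1.767392 mm/s


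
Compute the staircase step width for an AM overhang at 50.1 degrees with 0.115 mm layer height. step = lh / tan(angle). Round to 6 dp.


step = 0.115 / tan(50.1) = 0.096155 mm


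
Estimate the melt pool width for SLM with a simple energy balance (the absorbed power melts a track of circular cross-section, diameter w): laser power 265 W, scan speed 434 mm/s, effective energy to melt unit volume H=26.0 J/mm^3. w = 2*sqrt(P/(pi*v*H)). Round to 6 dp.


w = 2*sqrt(265/(pi*434*26.0)) = 0.17292 mm


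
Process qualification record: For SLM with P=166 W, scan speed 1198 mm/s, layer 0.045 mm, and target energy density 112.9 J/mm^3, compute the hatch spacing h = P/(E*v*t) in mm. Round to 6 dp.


h = 166 / (112.9*1198*0.045) = 0.027274 mm


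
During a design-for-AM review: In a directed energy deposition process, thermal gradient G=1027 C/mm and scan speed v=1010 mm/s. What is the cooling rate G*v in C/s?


CR = 1027 * 1010 = 1037270 C/s


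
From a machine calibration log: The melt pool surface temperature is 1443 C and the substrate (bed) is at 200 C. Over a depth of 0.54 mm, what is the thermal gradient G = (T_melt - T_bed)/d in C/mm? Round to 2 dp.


G = (1443-200)/0.54 = 2301.85 C/mm


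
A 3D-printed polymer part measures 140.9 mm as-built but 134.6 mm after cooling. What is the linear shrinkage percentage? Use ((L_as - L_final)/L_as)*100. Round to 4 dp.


Shrinkage = ((140.9-134.6)/140.9)*100 = 4.4713 %


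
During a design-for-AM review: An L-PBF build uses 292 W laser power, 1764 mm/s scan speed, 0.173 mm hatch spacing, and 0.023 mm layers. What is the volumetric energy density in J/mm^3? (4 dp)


E = 292 / (1764*0.173*0.023) = 41.6016 J/mm^3


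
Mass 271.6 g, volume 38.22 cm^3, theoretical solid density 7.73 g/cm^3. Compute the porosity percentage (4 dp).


rho_part = 271.6 / 38.22 = 7.10622711 g/cm^3
Porosity = (1 - 7.10622711/7.73)*100 = 8.0695 %


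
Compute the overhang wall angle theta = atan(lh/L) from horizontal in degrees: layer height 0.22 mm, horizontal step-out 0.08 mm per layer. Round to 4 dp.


angle = atan(0.22/0.08) = 70.0169 degrees


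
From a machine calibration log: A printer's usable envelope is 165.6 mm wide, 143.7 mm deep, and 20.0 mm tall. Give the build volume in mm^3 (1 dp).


V = 165.6 * 143.7 * 20.0 = 475934.4 mm^3


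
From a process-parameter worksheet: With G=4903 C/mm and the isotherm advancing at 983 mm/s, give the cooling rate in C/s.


CR = 4903 * 983 = 4819649 C/s


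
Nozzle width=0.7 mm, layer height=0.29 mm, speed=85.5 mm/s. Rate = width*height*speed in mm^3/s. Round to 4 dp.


Rate = 0.7 * 0.29 * 85.5 = 17.3565 mm^3/s


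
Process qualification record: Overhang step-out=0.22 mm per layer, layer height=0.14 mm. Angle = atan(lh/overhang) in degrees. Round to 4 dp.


angle = atan(0.14/0.22) = 32.4712 degrees


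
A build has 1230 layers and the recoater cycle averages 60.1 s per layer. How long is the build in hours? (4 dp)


t = 1230 * 60.1 / 3600 = 20.5342 hrs


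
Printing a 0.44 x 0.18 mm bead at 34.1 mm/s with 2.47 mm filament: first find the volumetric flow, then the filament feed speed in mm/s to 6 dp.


Q = 0.44 * 0.18 * 34.1 = 2.70072 mm^3/s
A_fil = pi*(2.47/2)^2 = 4.79163566 mm^2
v_feed = 2.70072 / 4.79163566 = 0.563632 mm/s


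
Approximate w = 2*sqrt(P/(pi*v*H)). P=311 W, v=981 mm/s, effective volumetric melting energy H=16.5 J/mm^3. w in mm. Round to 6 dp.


w = 2*sqrt(311/(pi*981*16.5)) = 0.156408 mm


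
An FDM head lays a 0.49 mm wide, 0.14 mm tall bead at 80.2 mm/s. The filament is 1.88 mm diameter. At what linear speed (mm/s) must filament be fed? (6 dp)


Q = 0.49 * 0.14 * 80.2 = 5.50172 mm^3/s
A_fil = pi*(1.88/2)^2 = 2.77591127 mm^2
v_feed = 5.50172 / 2.77591127 = 1.981951 mm/s


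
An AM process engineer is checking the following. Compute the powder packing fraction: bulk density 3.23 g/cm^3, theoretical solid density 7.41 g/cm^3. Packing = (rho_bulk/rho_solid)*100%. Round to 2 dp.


Packing = (3.23/7.41)*100 = 43.59 %


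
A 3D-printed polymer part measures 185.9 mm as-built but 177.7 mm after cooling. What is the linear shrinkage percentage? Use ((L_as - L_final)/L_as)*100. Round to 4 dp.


Shrinkage = ((185.9-177.7)/185.9)*100 = 4.411 %


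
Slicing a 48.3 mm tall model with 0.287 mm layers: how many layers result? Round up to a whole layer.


Layers = ceil(48.3/0.287) = 169


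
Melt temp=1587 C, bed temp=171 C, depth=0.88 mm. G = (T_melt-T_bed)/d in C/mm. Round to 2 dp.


G = (1587-171)/0.88 = 1609.09 C/mm


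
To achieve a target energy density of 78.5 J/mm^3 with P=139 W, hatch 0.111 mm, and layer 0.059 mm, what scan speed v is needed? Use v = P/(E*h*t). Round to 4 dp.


v = 139 / (78.5*0.111*0.059) = 270.3773 mm/s


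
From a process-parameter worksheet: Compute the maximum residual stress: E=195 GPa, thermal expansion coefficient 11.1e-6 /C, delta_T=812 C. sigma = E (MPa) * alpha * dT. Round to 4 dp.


sigma = 195*1000 * 11.1e-6 * 812 = 1757.574 MPa


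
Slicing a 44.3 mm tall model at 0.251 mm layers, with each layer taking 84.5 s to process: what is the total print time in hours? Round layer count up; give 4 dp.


Layers = ceil(44.3/0.251) = 177
t = 177 * 84.5 / 3600 = 4.1546 hrs


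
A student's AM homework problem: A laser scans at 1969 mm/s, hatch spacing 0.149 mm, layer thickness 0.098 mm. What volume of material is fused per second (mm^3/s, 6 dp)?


Rate = 1969 * 0.149 * 0.098 = 28.751338 mm^3/s


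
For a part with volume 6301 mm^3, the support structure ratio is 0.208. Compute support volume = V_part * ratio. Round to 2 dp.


V_support = 6301 * 0.208 = 1310.61 mm^3


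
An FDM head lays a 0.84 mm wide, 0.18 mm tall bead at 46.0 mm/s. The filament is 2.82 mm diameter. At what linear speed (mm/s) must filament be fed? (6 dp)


Q = 0.84 * 0.18 * 46.0 = 6.9552 mm^3/s
A_fil = pi*(2.82/2)^2 = 6.24580035 mm^2
v_feed = 6.9552 / 6.24580035 = 1.11358 mm/s


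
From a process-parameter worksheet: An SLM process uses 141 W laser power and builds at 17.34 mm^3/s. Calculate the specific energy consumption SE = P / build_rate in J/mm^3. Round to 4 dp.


SE = 141 / 17.34 = 8.1315 J/mm^3


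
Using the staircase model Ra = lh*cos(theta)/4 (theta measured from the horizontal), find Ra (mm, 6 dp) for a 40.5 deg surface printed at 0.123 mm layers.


Ra = 0.123 * cos(40.5) / 4 = 0.023382 mm


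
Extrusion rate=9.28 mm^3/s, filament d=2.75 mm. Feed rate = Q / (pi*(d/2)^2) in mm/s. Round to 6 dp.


A = pi*(2.75/2)^2 = 5.939574
v = 9.28 / 5.939574 = 1.562402 mm/s


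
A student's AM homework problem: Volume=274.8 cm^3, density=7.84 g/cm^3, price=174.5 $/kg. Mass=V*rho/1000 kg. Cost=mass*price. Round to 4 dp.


Mass = 274.8*7.84/1000 = 2.154432 kg
Cost = 2.154432 * 174.5 = 375.9484 $


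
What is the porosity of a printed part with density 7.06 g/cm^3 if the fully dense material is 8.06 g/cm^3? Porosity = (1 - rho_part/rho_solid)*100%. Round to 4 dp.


Porosity = (1-7.06/8.06)*100 = 12.4069 %


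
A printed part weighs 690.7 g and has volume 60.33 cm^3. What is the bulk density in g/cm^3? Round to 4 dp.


rho = 690.7 / 60.33 = 11.4487 g/cm^3


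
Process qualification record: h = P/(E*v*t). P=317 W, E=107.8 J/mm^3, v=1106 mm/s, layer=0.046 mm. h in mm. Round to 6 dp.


h = 317 / (107.8*1106*0.046) = 0.0578 mm


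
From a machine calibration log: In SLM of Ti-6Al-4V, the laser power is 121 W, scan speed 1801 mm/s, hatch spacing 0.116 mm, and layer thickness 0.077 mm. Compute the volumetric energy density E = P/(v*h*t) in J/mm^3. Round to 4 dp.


E = 121 / (1801*0.116*0.077) = 7.5218 J/mm^3


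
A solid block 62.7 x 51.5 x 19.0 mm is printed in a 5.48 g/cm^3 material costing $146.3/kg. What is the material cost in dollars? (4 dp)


V = 62.7 * 51.5 * 19.0 = 61351.95 mm^3 = 61.35195 cm^3
Mass = 61.35195 * 5.48 / 1000 = 0.33620869 kg
Cost = 0.33620869 * 146.3 = 49.1873 $


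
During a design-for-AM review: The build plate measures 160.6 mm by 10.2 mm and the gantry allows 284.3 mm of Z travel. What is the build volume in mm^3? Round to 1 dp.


V = 160.6 * 10.2 * 284.3 = 465717.5 mm^3


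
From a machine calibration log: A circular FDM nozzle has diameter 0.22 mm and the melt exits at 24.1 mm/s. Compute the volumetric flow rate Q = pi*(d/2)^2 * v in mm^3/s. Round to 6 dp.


A = pi*(0.22/2)^2 = 0.03801327 mm^2
Q = 0.03801327 * 24.1 = 0.91612 mm^3/s


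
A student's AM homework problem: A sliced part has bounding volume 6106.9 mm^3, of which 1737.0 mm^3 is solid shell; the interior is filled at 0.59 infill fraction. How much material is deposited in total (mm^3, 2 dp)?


V_infill = (6106.9 - 1737.0) * 0.59 = 2578.24
V_total = 1737.0 + 2578.24 = 4315.24 mm^3


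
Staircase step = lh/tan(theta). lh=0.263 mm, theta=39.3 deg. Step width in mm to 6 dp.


step = 0.263 / tan(39.3) = 0.321323 mm


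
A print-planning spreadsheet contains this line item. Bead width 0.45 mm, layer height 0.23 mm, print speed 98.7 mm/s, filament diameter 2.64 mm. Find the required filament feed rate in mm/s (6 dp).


Q = 0.45 * 0.23 * 98.7 = 10.21545 mm^3/s
A_fil = pi*(2.64/2)^2 = 5.47391104 mm^2
v_feed = 10.21545 / 5.47391104 = 1.866207 mm/s


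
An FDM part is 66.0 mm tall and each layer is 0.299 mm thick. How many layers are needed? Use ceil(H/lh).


Layers = ceil(66.0/0.299) = 221


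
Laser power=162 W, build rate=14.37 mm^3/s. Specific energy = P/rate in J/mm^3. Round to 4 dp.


SE = 162 / 14.37 = 11.2735 J/mm^3


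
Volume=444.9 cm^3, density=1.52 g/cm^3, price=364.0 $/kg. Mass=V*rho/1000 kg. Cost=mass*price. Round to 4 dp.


Mass = 444.9*1.52/1000 = 0.676248 kg
Cost = 0.676248 * 364.0 = 246.1543 $


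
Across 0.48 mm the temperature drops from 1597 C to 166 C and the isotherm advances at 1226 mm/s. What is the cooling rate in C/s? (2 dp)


G = (1597-166)/0.48 = 2981.25 C/mm
CR = 2981.25 * 1226 = 3655012.5 C/s


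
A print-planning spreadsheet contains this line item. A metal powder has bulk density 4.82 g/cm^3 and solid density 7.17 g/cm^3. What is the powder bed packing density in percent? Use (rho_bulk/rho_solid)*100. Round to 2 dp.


Packing = (4.82/7.17)*100 = 67.22 %


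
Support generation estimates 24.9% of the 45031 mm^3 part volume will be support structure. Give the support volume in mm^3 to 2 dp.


V_support = 45031 * 0.249 = 11212.72 mm^3


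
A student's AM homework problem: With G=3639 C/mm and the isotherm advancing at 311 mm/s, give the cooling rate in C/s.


CR = 3639 * 311 = 1131729 C/s


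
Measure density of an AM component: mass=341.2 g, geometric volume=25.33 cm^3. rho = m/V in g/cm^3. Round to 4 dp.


rho = 341.2 / 25.33 = 13.4702 g/cm^3


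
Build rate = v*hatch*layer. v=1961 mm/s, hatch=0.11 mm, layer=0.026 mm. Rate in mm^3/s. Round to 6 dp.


Rate = 1961 * 0.11 * 0.026 = 5.60846 mm^3/s


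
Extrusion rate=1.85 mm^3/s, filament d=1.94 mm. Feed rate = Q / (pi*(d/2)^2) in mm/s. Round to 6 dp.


A = pi*(1.94/2)^2 = 2.955925
v = 1.85 / 2.955925 = 0.625862 mm/s


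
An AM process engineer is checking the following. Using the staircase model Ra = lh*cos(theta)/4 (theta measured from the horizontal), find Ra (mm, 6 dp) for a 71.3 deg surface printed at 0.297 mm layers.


Ra = 0.297 * cos(71.3) / 4 = 0.023806 mm


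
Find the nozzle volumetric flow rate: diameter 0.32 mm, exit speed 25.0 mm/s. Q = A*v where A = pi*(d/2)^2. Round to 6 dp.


A = pi*(0.32/2)^2 = 0.08042477 mm^2
Q = 0.08042477 * 25.0 = 2.010619 mm^3/s


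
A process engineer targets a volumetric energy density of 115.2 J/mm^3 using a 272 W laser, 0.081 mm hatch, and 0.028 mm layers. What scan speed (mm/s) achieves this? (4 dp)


v = 272 / (115.2*0.081*0.028) = 1041.0543 mm/s


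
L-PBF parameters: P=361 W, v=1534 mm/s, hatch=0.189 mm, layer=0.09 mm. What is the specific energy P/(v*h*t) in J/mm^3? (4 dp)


Build rate = 1534 * 0.189 * 0.09 = 26.09334 mm^3/s
SE = 361 / 26.09334 = 13.8349 J/mm^3


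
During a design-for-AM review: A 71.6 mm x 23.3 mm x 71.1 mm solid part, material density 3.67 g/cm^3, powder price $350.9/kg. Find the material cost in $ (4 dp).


V = 71.6 * 23.3 * 71.1 = 118614.708 mm^3 = 118.614708 cm^3
Mass = 118.614708 * 3.67 / 1000 = 0.43531598 kg
Cost = 0.43531598 * 350.9 = 152.7524 $


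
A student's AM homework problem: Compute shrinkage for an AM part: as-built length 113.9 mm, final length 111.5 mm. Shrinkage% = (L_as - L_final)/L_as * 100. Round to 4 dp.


Shrinkage = ((113.9-111.5)/113.9)*100 = 2.1071 %


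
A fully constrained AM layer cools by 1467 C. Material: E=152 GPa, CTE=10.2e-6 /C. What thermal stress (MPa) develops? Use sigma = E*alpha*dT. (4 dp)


sigma = 152*1000 * 10.2e-6 * 1467 = 2274.4368 MPa


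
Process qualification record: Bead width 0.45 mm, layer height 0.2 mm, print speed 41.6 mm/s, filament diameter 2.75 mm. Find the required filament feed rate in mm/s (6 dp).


Q = 0.45 * 0.2 * 41.6 = 3.744 mm^3/s
A_fil = pi*(2.75/2)^2 = 5.93957361 mm^2
v_feed = 3.744 / 5.93957361 = 0.630348 mm/s


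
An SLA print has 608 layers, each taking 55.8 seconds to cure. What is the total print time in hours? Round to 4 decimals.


t = 608 * 55.8 / 3600 = 9.424 hrs


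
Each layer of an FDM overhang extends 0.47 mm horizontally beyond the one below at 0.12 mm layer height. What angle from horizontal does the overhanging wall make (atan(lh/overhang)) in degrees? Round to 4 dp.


angle = atan(0.12/0.47) = 14.3227 degrees


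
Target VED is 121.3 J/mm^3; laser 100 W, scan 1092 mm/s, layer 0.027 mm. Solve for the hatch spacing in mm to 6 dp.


h = 100 / (121.3*1092*0.027) = 0.027961 mm


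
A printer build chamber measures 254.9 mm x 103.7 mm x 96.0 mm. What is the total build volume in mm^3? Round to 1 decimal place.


V = 254.9 * 103.7 * 96.0 = 2537580.5 mm^3


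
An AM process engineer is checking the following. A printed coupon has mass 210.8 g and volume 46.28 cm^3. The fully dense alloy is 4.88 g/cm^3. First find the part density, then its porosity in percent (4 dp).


rho_part = 210.8 / 46.28 = 4.55488332 g/cm^3
Porosity = (1 - 4.55488332/4.88)*100 = 6.6622 %


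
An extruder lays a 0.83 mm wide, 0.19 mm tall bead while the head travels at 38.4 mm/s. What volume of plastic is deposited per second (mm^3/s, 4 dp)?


Rate = 0.83 * 0.19 * 38.4 = 6.0557 mm^3/s


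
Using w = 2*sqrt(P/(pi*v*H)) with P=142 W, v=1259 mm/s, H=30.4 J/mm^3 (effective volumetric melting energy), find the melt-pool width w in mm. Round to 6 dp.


w = 2*sqrt(142/(pi*1259*30.4)) = 0.068731 mm


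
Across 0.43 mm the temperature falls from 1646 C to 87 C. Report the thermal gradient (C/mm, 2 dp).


G = (1646-87)/0.43 = 3625.58 C/mm


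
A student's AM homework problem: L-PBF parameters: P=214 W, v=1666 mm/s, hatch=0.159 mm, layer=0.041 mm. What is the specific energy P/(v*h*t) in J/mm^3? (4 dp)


Build rate = 1666 * 0.159 * 0.041 = 10.860654 mm^3/s
SE = 214 / 10.860654 = 19.7042 J/mm^3


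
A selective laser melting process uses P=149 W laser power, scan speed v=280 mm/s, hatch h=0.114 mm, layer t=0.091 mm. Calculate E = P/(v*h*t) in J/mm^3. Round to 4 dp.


E = 149 / (280*0.114*0.091) = 51.2958 J/mm^3


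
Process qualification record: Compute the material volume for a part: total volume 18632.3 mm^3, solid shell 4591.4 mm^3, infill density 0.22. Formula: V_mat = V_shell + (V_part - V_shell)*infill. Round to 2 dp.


V_infill = (18632.3 - 4591.4) * 0.22 = 3089.0
V_total = 4591.4 + 3089.0 = 7680.4 mm^3


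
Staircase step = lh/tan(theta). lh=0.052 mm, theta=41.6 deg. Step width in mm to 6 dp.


step = 0.052 / tan(41.6) = 0.058569 mm


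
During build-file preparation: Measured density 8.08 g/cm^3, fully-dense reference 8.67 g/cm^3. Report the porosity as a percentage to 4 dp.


Porosity = (1-8.08/8.67)*100 = 6.8051 %


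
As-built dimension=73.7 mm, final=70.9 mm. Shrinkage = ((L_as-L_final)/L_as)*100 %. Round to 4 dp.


Shrinkage = ((73.7-70.9)/73.7)*100 = 3.7992 %


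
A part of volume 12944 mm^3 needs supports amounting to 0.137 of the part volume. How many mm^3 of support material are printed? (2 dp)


V_support = 12944 * 0.137 = 1773.33 mm^3


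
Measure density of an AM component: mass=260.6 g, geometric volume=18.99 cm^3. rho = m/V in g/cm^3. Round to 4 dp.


rho = 260.6 / 18.99 = 13.723 g/cm^3


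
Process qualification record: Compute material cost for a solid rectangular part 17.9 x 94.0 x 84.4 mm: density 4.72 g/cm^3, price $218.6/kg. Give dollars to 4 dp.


V = 17.9 * 94.0 * 84.4 = 142011.44 mm^3 = 142.01144 cm^3
Mass = 142.01144 * 4.72 / 1000 = 0.670294 kg
Cost = 0.670294 * 218.6 = 146.5263 $


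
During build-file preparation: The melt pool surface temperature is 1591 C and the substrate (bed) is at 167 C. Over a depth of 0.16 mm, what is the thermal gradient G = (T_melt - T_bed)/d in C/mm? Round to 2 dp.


G = (1591-167)/0.16 = 8900.0 C/mm


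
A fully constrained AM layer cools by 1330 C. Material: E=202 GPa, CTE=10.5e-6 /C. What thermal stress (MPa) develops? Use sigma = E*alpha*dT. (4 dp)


sigma = 202*1000 * 10.5e-6 * 1330 = 2820.93 MPa


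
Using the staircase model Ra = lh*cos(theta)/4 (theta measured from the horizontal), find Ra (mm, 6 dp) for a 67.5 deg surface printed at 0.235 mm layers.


Ra = 0.235 * cos(67.5) / 4 = 0.022483 mm


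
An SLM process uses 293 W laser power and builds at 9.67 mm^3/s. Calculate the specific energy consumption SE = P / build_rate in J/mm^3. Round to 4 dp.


SE = 293 / 9.67 = 30.2999 J/mm^3


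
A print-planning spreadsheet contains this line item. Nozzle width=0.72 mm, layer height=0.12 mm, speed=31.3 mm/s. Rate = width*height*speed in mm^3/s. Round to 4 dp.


Rate = 0.72 * 0.12 * 31.3 = 2.7043 mm^3/s


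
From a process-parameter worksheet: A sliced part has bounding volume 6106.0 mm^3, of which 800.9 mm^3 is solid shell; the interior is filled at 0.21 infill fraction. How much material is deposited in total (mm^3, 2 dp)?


V_infill = (6106.0 - 800.9) * 0.21 = 1114.07
V_total = 800.9 + 1114.07 = 1914.97 mm^3


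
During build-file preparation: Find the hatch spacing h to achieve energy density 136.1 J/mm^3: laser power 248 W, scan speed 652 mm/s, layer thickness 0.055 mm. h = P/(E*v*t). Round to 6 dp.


h = 248 / (136.1*652*0.055) = 0.050814 mm


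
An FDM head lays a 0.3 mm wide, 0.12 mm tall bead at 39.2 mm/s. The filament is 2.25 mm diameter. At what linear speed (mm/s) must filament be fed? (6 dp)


Q = 0.3 * 0.12 * 39.2 = 1.4112 mm^3/s
A_fil = pi*(2.25/2)^2 = 3.9760782 mm^2
v_feed = 1.4112 / 3.9760782 = 0.354923 mm/s


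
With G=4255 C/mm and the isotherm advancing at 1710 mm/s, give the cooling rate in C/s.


CR = 4255 * 1710 = 7276050 C/s


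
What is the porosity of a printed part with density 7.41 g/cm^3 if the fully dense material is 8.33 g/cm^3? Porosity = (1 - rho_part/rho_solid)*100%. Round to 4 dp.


Porosity = (1-7.41/8.33)*100 = 11.0444 %


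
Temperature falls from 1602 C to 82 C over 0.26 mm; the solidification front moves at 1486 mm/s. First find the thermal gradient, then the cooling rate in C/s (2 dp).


G = (1602-82)/0.26 = 5846.15384615 C/mm
CR = 5846.15384615 * 1486 = 8687384.62 C/s


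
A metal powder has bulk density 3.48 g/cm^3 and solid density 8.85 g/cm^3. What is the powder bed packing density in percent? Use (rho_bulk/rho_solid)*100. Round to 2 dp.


Packing = (3.48/8.85)*100 = 39.32 %


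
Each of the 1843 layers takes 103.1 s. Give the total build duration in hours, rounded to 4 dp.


t = 1843 * 103.1 / 3600 = 52.7815 hrs


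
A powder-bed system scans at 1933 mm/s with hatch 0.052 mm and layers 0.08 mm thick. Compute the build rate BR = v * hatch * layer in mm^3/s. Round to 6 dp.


Rate = 1933 * 0.052 * 0.08 = 8.04128 mm^3/s


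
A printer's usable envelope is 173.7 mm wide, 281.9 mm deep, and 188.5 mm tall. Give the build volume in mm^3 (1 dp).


V = 173.7 * 281.9 * 188.5 = 9230096.7 mm^3


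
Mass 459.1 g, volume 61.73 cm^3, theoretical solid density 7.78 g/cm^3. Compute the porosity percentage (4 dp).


rho_part = 459.1 / 61.73 = 7.43722663 g/cm^3
Porosity = (1 - 7.43722663/7.78)*100 = 4.4058 %


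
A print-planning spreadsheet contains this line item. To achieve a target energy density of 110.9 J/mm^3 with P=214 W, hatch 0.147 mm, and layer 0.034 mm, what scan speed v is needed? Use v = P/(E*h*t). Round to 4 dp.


v = 214 / (110.9*0.147*0.034) = 386.0877 mm/s


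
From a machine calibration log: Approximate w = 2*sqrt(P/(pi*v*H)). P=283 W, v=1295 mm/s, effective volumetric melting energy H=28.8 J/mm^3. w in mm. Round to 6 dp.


w = 2*sqrt(283/(pi*1295*28.8)) = 0.098292 mm


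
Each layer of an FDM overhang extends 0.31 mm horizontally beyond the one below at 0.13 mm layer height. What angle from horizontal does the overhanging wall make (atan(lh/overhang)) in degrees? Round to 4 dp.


angle = atan(0.13/0.31) = 22.751 degrees


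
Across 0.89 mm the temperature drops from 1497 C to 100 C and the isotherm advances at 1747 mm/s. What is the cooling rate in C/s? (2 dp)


G = (1497-100)/0.89 = 1569.66292135 C/mm
CR = 1569.66292135 * 1747 = 2742201.12 C/s


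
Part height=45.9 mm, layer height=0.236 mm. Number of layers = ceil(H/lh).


Layers = ceil(45.9/0.236) = 195


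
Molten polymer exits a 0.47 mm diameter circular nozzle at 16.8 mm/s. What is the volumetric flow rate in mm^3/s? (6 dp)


A = pi*(0.47/2)^2 = 0.17349445 mm^2
Q = 0.17349445 * 16.8 = 2.914707 mm^3/s


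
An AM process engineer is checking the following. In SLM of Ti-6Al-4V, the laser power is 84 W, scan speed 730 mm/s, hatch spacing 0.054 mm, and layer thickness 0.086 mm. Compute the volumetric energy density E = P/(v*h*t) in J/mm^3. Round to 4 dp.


E = 84 / (730*0.054*0.086) = 24.7779 J/mm^3


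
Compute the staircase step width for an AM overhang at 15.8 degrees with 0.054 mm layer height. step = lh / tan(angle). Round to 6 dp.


step = 0.054 / tan(15.8) = 0.190832 mm


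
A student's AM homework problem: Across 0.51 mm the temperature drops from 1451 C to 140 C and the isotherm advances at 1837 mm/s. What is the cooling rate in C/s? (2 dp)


G = (1451-140)/0.51 = 2570.58823529 C/mm
CR = 2570.58823529 * 1837 = 4722170.59 C/s


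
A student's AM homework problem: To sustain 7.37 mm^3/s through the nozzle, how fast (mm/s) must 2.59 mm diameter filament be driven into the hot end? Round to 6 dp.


A = pi*(2.59/2)^2 = 5.268529
v = 7.37 / 5.268529 = 1.398872 mm/s


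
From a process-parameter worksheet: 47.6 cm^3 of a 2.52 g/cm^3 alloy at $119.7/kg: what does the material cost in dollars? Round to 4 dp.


Mass = 47.6*2.52/1000 = 0.119952 kg
Cost = 0.119952 * 119.7 = 14.3583 $


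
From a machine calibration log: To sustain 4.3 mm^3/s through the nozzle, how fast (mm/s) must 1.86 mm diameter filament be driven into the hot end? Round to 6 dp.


A = pi*(1.86/2)^2 = 2.717163
v = 4.3 / 2.717163 = 1.582533 mm/s


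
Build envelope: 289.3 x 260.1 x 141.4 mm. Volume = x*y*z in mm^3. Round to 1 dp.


V = 289.3 * 260.1 * 141.4 = 10639915.9 mm^3


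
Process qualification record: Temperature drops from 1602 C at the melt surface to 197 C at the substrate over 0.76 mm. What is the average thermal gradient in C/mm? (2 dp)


G = (1602-197)/0.76 = 1848.68 C/mm


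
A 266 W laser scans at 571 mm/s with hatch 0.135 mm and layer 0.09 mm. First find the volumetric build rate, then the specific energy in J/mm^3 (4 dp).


Build rate = 571 * 0.135 * 0.09 = 6.93765 mm^3/s
SE = 266 / 6.93765 = 38.3415 J/mm^3


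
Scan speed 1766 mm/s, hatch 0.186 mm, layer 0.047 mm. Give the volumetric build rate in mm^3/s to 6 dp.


Rate = 1766 * 0.186 * 0.047 = 15.438372 mm^3/s


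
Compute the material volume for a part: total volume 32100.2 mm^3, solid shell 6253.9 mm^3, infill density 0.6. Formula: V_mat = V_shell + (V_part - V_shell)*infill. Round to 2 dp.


V_infill = (32100.2 - 6253.9) * 0.6 = 15507.78
V_total = 6253.9 + 15507.78 = 21761.68 mm^3


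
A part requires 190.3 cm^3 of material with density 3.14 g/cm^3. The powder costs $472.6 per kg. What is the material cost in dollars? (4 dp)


Mass = 190.3*3.14/1000 = 0.597542 kg
Cost = 0.597542 * 472.6 = 282.3983 $


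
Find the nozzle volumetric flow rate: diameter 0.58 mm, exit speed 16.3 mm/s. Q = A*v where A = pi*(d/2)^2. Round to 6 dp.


A = pi*(0.58/2)^2 = 0.26420794 mm^2
Q = 0.26420794 * 16.3 = 4.306589 mm^3/s


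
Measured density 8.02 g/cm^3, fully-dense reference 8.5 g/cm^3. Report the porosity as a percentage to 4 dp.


Porosity = (1-8.02/8.5)*100 = 5.6471 %


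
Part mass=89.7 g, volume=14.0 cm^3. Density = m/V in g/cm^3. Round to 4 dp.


rho = 89.7 / 14.0 = 6.4071 g/cm^3


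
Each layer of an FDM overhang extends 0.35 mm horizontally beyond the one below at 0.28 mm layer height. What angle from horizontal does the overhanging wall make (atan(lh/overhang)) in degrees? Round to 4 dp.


angle = atan(0.28/0.35) = 38.6598 degrees


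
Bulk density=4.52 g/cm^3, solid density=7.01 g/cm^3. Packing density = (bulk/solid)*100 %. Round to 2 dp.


Packing = (4.52/7.01)*100 = 64.48 %


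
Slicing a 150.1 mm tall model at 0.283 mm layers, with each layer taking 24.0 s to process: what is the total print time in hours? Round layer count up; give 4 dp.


Layers = ceil(150.1/0.283) = 531
t = 531 * 24.0 / 3600 = 3.54 hrs


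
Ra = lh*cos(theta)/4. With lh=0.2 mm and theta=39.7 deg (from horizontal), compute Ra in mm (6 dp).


Ra = 0.2 * cos(39.7) / 4 = 0.03847 mm


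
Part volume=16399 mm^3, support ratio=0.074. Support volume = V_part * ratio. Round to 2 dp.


V_support = 16399 * 0.074 = 1213.53 mm^3
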